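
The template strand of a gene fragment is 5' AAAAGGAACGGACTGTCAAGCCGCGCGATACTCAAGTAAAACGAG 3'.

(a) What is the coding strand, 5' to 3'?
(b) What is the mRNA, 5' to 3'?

(a) 5'-CTCGTTTTACTTGAGTATCGCGCGGCTTGACAGTCCGTTCCTTTT-3'
(b) 5'-CUCGUUUUACUUGAGUAUCGCGCGGCUUGACAGUCCGUUCCUUUU-3'

(a) The coding strand is the reverse complement of the template: complement TTTTCCTTGCCTGACAGTTCGGCGCGCTATGAGTTCATTTTGCTC, then reverse.
(b) mRNA has the coding-strand sequence with T→U.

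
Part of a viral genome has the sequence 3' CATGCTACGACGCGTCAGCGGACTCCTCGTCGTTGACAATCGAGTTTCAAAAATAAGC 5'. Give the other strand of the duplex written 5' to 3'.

5'-GTACGATGCTGCGCAGTCGCCTGAGGAGCAGCAACTGTTAGCTCAAAGTTTTTATTCG-3'

The strand is given 3'→5', so its complement runs 5'→3' in the same left-to-right order: pair each base A↔T, G↔C.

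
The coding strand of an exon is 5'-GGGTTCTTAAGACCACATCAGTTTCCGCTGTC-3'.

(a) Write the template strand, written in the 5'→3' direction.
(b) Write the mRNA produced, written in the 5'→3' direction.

(a) 5'-GACAGCGGAAACTGATGTGGTCTTAAGAACCC-3'
(b) 5'-GGGUUCUUAAGACCACAUCAGUUUCCGCUGUC-3'

(a) The template strand is the reverse complement of the coding strand: complement CCCAAGAATTCTGGTGTAGTCAAAGGCGACAG, then reverse.
(b) mRNA matches the coding strand with T→U.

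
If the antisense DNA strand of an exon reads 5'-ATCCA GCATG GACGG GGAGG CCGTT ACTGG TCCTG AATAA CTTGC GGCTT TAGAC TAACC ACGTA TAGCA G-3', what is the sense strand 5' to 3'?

5′-CTGCTATACGTGGTTAGTCTAAAGCCGCAAGTTATTCAGGACCAGTAACGGCCTCCCCGTCCATGCTGGAT-3′

The coding strand is complementary and antiparallel to the template: take the complement (A↔T, G↔C) and reverse.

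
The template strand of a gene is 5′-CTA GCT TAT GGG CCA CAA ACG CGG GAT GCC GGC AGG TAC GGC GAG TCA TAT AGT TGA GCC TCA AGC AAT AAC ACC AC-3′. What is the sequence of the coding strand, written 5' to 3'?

5′-GTGGTGTTATTGCTTGAGGCTCAACTATATGACTCGCCGTACCTGCCGGCATCCCGCGTTTGTGGCCCATAAGCTAG-3′

The coding strand is complementary and antiparallel to the template: take the complement (A↔T, G↔C) and reverse.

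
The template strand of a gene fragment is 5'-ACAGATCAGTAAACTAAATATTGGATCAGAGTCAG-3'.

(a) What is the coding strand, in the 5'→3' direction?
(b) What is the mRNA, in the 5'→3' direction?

(a) 5'-CTGACTCTGATCCAATATTTAGTTTACTGATCTGT-3'
(b) 5'-CUGACUCUGAUCCAAUAUUUAGUUUACUGAUCUGU-3'

(a) The coding strand is the reverse complement of the template: complement TGTCTAGTCATTTGATTTATAACCTAGTCTCAGTC, then reverse.
(b) mRNA has the coding-strand sequence with T→U.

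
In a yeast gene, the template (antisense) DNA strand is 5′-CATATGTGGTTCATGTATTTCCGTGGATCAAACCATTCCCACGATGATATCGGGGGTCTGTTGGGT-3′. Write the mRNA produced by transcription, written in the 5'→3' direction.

RNA polymerase reads the template 3'→5' and synthesizes mRNA 5'→3' by base-pairing (A→U, T→A, G↔C). The complement of the template is GTATACACCAAGTACATAAAGGCACCTAGTTTGGTAAGGGTGCTACTATAGCCCCCAGACAACCCA; antiparallel, so 5'→3' the coding strand is ACCCAACAGACCCCCGATATCATCGTGGGAATGGTTTGATCCACGGAAATACATGAACCACATATG. Replace T with U for the mRNA.

5'-ACCCAACAGACCCCCGAUAUCAUCGUGGGAAUGGUUUGAUCCACGGAAAUACAUGAACCACAUAUG-3'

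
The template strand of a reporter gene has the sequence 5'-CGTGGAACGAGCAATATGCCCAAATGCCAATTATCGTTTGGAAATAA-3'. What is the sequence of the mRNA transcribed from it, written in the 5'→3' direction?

5′-UUAUUUCCAAACGAUAAUUGGCAUUUGGGCAUAUUGCUCGUUCCACG-3′

RNA polymerase reads the template 3'→5' and synthesizes mRNA 5'→3' by base-pairing (A→U, T→A, G↔C). The complement of the template is GCACCTTGCTCGTTATACGGGTTTACGGTTAATAGCAAACCTTTATT; antiparallel, so 5'→3' the coding strand is TTATTTCCAAACGATAATTGGCATTTGGGCATATTGCTCGTTCCACG. Replace T with U for the mRNA.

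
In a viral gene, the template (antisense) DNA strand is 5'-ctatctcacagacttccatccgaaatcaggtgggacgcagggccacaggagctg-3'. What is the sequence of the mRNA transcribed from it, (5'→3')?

5'-CAGCUCCUGUGGCCCUGCGUCCCACCUGAUUUCGGAUGGAAGUCUGUGAGAUAG-3'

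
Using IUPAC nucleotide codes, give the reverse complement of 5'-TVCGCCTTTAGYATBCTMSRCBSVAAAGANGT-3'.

5'-ACNTCTTTBSVGYSKAGVATRCTAAAGGCGBA-3'

Standard pairs A↔T, G↔C; ambiguity codes pair R↔Y, M↔K, S↔S, B↔V, N↔N. Complement (ABGCGGAAATCRTAVGAKSYGVSBTTTCTNCA), then reverse for 5'→3'.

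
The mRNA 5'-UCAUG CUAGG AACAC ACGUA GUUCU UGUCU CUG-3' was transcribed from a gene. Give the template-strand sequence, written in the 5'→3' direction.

5'-CAGAGACAAGAACTACGTGTGTTCCTAGCATGA-3'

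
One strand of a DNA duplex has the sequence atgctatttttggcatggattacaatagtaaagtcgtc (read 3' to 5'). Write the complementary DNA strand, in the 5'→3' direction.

The strand is given 3'→5', so its complement runs 5'→3' in the same left-to-right order: pair each base A↔T, G↔C.

5'-TACGATAAAAACCGTACCTAATGTTATCATTTCAGCAG-3'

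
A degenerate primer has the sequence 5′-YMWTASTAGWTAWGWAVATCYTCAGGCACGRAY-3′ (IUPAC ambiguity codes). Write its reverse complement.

Standard pairs A↔T, G↔C; ambiguity codes pair R↔Y, M↔K, W↔W, S↔S, V↔B. Complement (RKWATSATCWATWCWTBTAGRAGTCCGTGCYTR), then reverse for 5'→3'.

5′-RTYCGTGCCTGARGATBTWCWTAWCTASTAWKR-3′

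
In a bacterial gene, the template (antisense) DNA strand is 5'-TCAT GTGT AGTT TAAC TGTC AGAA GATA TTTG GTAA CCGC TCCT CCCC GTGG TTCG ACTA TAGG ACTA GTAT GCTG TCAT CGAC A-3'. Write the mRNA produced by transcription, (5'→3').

5'-UGUCGAUGACAGCAUACUAGUCCUAUAGUCGAACCACGGGGAGGAGCGGUUACCAAAUAUCUUCUGACAGUUAAACUACACAUGA-3'

The mRNA has the sequence of the coding strand (reverse complement of the template) with T→U. Reverse complement of TCATGTGTAGTTTAACTGTCAGAAGATATTTGGTAACCGCTCCTCCCCGTGGTTCGACTATAGGACTAGTATGCTGTCATCGACA is TGTCGATGACAGCATACTAGTCCTATAGTCGAACCACGGGGAGGAGCGGTTACCAAATATCTTCTGACAGTTAAACTACACATGA; then T→U.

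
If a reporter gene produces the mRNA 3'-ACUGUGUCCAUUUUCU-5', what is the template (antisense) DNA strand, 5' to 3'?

Written 5'→3' the mRNA is UCUUUUACCUGUGUCA, so the coding DNA strand is TCTTTTACCTGTGTCA. The template is its reverse complement.

5'-TGACACAGGTAAAAGA-3'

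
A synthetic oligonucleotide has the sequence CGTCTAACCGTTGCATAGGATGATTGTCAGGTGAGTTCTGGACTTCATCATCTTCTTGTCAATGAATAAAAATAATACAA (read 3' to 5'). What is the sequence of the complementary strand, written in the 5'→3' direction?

5'-GCAGATTGGCAACGTATCCTACTAACAGTCCACTCAAGACCTGAAGTAGTAGAAGAACAGTTACTTATTTTTATTATGTT-3'

The strand is given 3'→5', so its complement runs 5'→3' in the same left-to-right order: pair each base A↔T, G↔C.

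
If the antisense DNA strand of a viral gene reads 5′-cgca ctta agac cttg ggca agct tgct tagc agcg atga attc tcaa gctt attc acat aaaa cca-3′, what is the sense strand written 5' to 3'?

5'-TGGTTTTATGTGAATAAGCTTGAGAATTCATCGCTGCTAAGCAAGCTTGCCCAAGGTCTTAAGTGCG-3'

The coding strand is complementary and antiparallel to the template: take the complement (A↔T, G↔C) and reverse.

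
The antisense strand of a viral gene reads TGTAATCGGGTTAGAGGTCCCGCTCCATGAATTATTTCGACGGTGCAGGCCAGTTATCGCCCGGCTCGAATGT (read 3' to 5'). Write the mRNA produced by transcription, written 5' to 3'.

5'-ACAUUAGCCCAAUCUCCAGGGCGAGGUACUUAAUAAAGCUGCCACGUCCGGUCAAUAGCGGGCCGAGCUUACA-3'

Reading the template 3'→5' as shown, RNA polymerase pairs each base (A→U, T→A, G↔C) to build mRNA 5'→3' directly.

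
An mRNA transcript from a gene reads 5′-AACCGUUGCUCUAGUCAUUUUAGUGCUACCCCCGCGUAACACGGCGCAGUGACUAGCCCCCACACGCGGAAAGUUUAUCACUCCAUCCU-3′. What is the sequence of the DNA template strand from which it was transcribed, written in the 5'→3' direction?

Replace U with T to get the coding DNA strand: AACCGTTGCTCTAGTCATTTTAGTGCTACCCCCGCGTAACACGGCGCAGTGACTAGCCCCCACACGCGGAAAGTTTATCACTCCATCCT. The template strand is its reverse complement (complement TTGGCAACGAGATCAGTAAAATCACGATGGGGGCGCATTGTGCCGCGTCACTGATCGGGGGTGTGCGCCTTTCAAATAGTGAGGTAGGA, then reverse).

5'-AGGATGGAGTGATAAACTTTCCGCGTGTGGGGGCTAGTCACTGCGCCGTGTTACGCGGGGGTAGCACTAAAATGACTAGAGCAACGGTT-3'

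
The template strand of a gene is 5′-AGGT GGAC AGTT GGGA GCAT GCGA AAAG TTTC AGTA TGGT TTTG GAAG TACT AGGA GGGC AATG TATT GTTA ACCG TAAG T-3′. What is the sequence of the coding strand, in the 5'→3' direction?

5'-ACTTACGGTTAACAATACATTGCCCTCCTAGTACTTCCAAAACCATACTGAAACTTTTCGCATGCTCCCAACTGTCCACCT-3'

The coding strand is complementary and antiparallel to the template: take the complement (A↔T, G↔C) and reverse.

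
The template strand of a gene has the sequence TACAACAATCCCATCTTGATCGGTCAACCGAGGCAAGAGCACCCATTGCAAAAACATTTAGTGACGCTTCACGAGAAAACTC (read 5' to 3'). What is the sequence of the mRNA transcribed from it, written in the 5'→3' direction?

5'-GAGUUUUCUCGUGAAGCGUCACUAAAUGUUUUUGCAAUGGGUGCUCUUGCCUCGGUUGACCGAUCAAGAUGGGAUUGUUGUA-3'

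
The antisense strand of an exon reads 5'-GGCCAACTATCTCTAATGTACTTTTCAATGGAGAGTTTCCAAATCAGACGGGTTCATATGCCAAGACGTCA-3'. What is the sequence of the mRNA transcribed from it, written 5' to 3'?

RNA polymerase reads the template 3'→5' and synthesizes mRNA 5'→3' by base-pairing (A→U, T→A, G↔C). The complement of the template is CCGGTTGATAGAGATTACATGAAAAGTTACCTCTCAAAGGTTTAGTCTGCCCAAGTATACGGTTCTGCAGT; antiparallel, so 5'→3' the coding strand is TGACGTCTTGGCATATGAACCCGTCTGATTTGGAAACTCTCCATTGAAAAGTACATTAGAGATAGTTGGCC. Replace T with U for the mRNA.

5'-UGACGUCUUGGCAUAUGAACCCGUCUGAUUUGGAAACUCUCCAUUGAAAAGUACAUUAGAGAUAGUUGGCC-3'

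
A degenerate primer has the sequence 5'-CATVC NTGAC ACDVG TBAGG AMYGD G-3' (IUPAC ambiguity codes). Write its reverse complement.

Standard pairs A↔T, G↔C; ambiguity codes pair Y↔R, M↔K, B↔V, D↔H, N↔N. Complement (GTABGNACTGTGHBCAVTCCTKRCHC), then reverse for 5'→3'.

5′-CHCRKTCCTVACBHGTGTCANGBATG-3′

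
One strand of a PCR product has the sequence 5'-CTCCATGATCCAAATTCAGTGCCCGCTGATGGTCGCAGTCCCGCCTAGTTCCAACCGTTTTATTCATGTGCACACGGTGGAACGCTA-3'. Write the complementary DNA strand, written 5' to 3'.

5'-TAGCGTTCCACCGTGTGCACATGAATAAAACGGTTGGAACTAGGCGGGACTGCGACCATCAGCGGGCACTGAATTTGGATCATGGAG-3'

The complement of CTCCATGATCCAAATTCAGTGCCCGCTGATGGTCGCAGTCCCGCCTAGTTCCAACCGTTTTATTCATGTGCACACGGTGGAACGCTA is GAGGTACTAGGTTTAAGTCACGGGCGACTACCAGCGTCAGGGCGGATCAAGGTTGGCAAAATAAGTACACGTGTGCCACCTTGCGAT (A↔T, G↔C). DNA strands are antiparallel, so the complementary strand runs 3'→5'; reversing gives the 5'→3' form.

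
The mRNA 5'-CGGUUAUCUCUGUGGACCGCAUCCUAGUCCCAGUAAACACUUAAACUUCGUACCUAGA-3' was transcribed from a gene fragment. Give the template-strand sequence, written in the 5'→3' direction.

5'-TCTAGGTACGAAGTTTAAGTGTTTACTGGGACTAGGATGCGGTCCACAGAGATAACCG-3'

Replace U with T to get the coding DNA strand: CGGTTATCTCTGTGGACCGCATCCTAGTCCCAGTAAACACTTAAACTTCGTACCTAGA. The template strand is its reverse complement (complement GCCAATAGAGACACCTGGCGTAGGATCAGGGTCATTTGTGAATTTGAAGCATGGATCT, then reverse).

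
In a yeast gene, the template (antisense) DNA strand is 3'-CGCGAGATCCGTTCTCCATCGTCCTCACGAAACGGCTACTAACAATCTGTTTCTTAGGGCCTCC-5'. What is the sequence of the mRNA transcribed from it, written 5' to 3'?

5'-GCGCUCUAGGCAAGAGGUAGCAGGAGUGCUUUGCCGAUGAUUGUUAGACAAAGAAUCCCGGAGG-3'

Reading the template 3'→5' as shown, RNA polymerase pairs each base (A→U, T→A, G↔C) to build mRNA 5'→3' directly.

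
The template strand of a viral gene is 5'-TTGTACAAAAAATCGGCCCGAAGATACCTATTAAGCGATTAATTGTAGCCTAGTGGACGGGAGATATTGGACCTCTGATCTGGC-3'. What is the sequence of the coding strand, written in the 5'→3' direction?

5'-GCCAGATCAGAGGTCCAATATCTCCCGTCCACTAGGCTACAATTAATCGCTTAATAGGTATCTTCGGGCCGATTTTTTGTACAA-3'

The coding strand is complementary and antiparallel to the template: take the complement (A↔T, G↔C) and reverse.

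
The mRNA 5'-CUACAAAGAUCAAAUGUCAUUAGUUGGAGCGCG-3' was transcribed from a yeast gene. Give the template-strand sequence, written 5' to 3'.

Replace U with T to get the coding DNA strand: CTACAAAGATCAAATGTCATTAGTTGGAGCGCG. The template strand is its reverse complement (complement GATGTTTCTAGTTTACAGTAATCAACCTCGCGC, then reverse).

5'-CGCGCTCCAACTAATGACATTTGATCTTTGTAG-3'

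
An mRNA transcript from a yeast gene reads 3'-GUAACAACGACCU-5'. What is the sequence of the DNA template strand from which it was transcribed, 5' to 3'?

5'-CATTGTTGCTGGA-3'

Written 5'→3' the mRNA is UCCAGCAACAAUG, so the coding DNA strand is TCCAGCAACAATG. The template is its reverse complement.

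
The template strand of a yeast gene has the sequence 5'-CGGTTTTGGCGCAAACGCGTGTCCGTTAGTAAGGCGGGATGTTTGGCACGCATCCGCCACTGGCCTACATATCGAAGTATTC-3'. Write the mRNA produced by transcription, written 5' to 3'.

5'-GAAUACUUCGAUAUGUAGGCCAGUGGCGGAUGCGUGCCAAACAUCCCGCCUUACUAACGGACACGCGUUUGCGCCAAAACCG-3'

The mRNA has the sequence of the coding strand (reverse complement of the template) with T→U. Reverse complement of CGGTTTTGGCGCAAACGCGTGTCCGTTAGTAAGGCGGGATGTTTGGCACGCATCCGCCACTGGCCTACATATCGAAGTATTC is GAATACTTCGATATGTAGGCCAGTGGCGGATGCGTGCCAAACATCCCGCCTTACTAACGGACACGCGTTTGCGCCAAAACCG; then T→U.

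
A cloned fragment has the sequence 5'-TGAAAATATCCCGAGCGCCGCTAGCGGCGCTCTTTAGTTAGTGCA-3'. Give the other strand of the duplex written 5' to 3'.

The complement of TGAAAATATCCCGAGCGCCGCTAGCGGCGCTCTTTAGTTAGTGCA is ACTTTTATAGGGCTCGCGGCGATCGCCGCGAGAAATCAATCACGT (A↔T, G↔C). DNA strands are antiparallel, so the complementary strand runs 3'→5'; reversing gives the 5'→3' form.

5'-TGCACTAACTAAAGAGCGCCGCTAGCGGCGCTCGGGATATTTTCA-3'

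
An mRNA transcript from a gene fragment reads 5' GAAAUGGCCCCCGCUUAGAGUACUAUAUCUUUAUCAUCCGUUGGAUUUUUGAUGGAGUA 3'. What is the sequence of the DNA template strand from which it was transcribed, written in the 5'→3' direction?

Replace U with T to get the coding DNA strand: GAAATGGCCCCCGCTTAGAGTACTATATCTTTATCATCCGTTGGATTTTTGATGGAGTA. The template strand is its reverse complement (complement CTTTACCGGGGGCGAATCTCATGATATAGAAATAGTAGGCAACCTAAAAACTACCTCAT, then reverse).

5'-TACTCCATCAAAAATCCAACGGATGATAAAGATATAGTACTCTAAGCGGGGGCCATTTC-3'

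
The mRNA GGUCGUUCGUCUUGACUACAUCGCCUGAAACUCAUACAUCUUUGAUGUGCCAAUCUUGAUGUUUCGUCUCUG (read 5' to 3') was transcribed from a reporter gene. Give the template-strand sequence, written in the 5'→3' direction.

5'-CAGAGACGAAACATCAAGATTGGCACATCAAAGATGTATGAGTTTCAGGCGATGTAGTCAAGACGAACGACC-3'

Replace U with T to get the coding DNA strand: GGTCGTTCGTCTTGACTACATCGCCTGAAACTCATACATCTTTGATGTGCCAATCTTGATGTTTCGTCTCTG. The template strand is its reverse complement (complement CCAGCAAGCAGAACTGATGTAGCGGACTTTGAGTATGTAGAAACTACACGGTTAGAACTACAAAGCAGAGAC, then reverse).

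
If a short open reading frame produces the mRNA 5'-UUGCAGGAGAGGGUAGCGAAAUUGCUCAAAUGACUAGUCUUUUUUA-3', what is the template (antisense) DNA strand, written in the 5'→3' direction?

5′-TAAAAAAGACTAGTCATTTGAGCAATTTCGCTACCCTCTCCTGCAA-3′

Replace U with T to get the coding DNA strand: TTGCAGGAGAGGGTAGCGAAATTGCTCAAATGACTAGTCTTTTTTA. The template strand is its reverse complement (complement AACGTCCTCTCCCATCGCTTTAACGAGTTTACTGATCAGAAAAAAT, then reverse).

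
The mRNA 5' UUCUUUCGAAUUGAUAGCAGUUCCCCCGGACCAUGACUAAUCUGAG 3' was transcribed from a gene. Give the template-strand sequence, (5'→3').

5'-CTCAGATTAGTCATGGTCCGGGGGAACTGCTATCAATTCGAAAGAA-3'

Replace U with T to get the coding DNA strand: TTCTTTCGAATTGATAGCAGTTCCCCCGGACCATGACTAATCTGAG. The template strand is its reverse complement (complement AAGAAAGCTTAACTATCGTCAAGGGGGCCTGGTACTGATTAGACTC, then reverse).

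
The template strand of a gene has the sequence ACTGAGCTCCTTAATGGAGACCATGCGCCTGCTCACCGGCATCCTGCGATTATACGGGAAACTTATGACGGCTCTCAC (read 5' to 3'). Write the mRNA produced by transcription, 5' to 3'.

5'-GUGAGAGCCGUCAUAAGUUUCCCGUAUAAUCGCAGGAUGCCGGUGAGCAGGCGCAUGGUCUCCAUUAAGGAGCUCAGU-3'

RNA polymerase reads the template 3'→5' and synthesizes mRNA 5'→3' by base-pairing (A→U, T→A, G↔C). The complement of the template is TGACTCGAGGAATTACCTCTGGTACGCGGACGAGTGGCCGTAGGACGCTAATATGCCCTTTGAATACTGCCGAGAGTG; antiparallel, so 5'→3' the coding strand is GTGAGAGCCGTCATAAGTTTCCCGTATAATCGCAGGATGCCGGTGAGCAGGCGCATGGTCTCCATTAAGGAGCTCAGT. Replace T with U for the mRNA.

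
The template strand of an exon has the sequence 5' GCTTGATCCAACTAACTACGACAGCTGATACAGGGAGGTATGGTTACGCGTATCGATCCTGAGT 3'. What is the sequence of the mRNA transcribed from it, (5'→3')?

RNA polymerase reads the template 3'→5' and synthesizes mRNA 5'→3' by base-pairing (A→U, T→A, G↔C). The complement of the template is CGAACTAGGTTGATTGATGCTGTCGACTATGTCCCTCCATACCAATGCGCATAGCTAGGACTCA; antiparallel, so 5'→3' the coding strand is ACTCAGGATCGATACGCGTAACCATACCTCCCTGTATCAGCTGTCGTAGTTAGTTGGATCAAGC. Replace T with U for the mRNA.

5'-ACUCAGGAUCGAUACGCGUAACCAUACCUCCCUGUAUCAGCUGUCGUAGUUAGUUGGAUCAAGC-3'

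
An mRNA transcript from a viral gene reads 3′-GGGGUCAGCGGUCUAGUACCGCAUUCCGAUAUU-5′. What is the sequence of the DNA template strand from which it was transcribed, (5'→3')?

5′-CCCCAGTCGCCAGATCATGGCGTAAGGCTATAA-3′

Written 5'→3' the mRNA is UUAUAGCCUUACGCCAUGAUCUGGCGACUGGGG, so the coding DNA strand is TTATAGCCTTACGCCATGATCTGGCGACTGGGG. The template is its reverse complement.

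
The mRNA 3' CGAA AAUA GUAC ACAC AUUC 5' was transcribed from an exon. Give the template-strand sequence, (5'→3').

5'-GCTTTTATCATGTGTGTAAG-3'

Written 5'→3' the mRNA is CUUACACACAUGAUAAAAGC, so the coding DNA strand is CTTACACACATGATAAAAGC. The template is its reverse complement.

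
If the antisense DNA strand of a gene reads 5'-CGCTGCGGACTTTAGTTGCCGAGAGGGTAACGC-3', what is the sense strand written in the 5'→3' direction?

The coding strand is complementary and antiparallel to the template: take the complement (A↔T, G↔C) and reverse.

5'-GCGTTACCCTCTCGGCAACTAAAGTCCGCAGCG-3'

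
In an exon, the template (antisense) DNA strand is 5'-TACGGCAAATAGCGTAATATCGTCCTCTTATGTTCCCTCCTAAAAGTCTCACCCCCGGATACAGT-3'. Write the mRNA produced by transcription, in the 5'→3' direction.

RNA polymerase reads the template 3'→5' and synthesizes mRNA 5'→3' by base-pairing (A→U, T→A, G↔C). The complement of the template is ATGCCGTTTATCGCATTATAGCAGGAGAATACAAGGGAGGATTTTCAGAGTGGGGGCCTATGTCA; antiparallel, so 5'→3' the coding strand is ACTGTATCCGGGGGTGAGACTTTTAGGAGGGAACATAAGAGGACGATATTACGCTATTTGCCGTA. Replace T with U for the mRNA.

5'-ACUGUAUCCGGGGGUGAGACUUUUAGGAGGGAACAUAAGAGGACGAUAUUACGCUAUUUGCCGUA-3'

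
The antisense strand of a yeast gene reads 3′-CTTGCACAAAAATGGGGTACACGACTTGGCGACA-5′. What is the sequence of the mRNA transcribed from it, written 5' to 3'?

5′-GAACGUGUUUUUACCCCAUGUGCUGAACCGCUGU-3′

Reading the template 3'→5' as shown, RNA polymerase pairs each base (A→U, T→A, G↔C) to build mRNA 5'→3' directly.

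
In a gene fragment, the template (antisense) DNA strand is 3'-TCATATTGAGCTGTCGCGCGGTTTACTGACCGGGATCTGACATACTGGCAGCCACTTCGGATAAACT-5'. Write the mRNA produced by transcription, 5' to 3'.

5′-AGUAUAACUCGACAGCGCGCCAAAUGACUGGCCCUAGACUGUAUGACCGUCGGUGAAGCCUAUUUGA-3′

Reading the template 3'→5' as shown, RNA polymerase pairs each base (A→U, T→A, G↔C) to build mRNA 5'→3' directly.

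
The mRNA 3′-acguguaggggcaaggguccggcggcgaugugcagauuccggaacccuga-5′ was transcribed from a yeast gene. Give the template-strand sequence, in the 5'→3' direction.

5'-TGCACATCCCCGTTCCCAGGCCGCCGCTACACGTCTAAGGCCTTGGGACT-3'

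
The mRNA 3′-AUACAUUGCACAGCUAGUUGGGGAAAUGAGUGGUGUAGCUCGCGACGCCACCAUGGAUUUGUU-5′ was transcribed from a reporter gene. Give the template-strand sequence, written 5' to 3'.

5'-TATGTAACGTGTCGATCAACCCCTTTACTCACCACATCGAGCGCTGCGGTGGTACCTAAACAA-3'

Written 5'→3' the mRNA is UUGUUUAGGUACCACCGCAGCGCUCGAUGUGGUGAGUAAAGGGGUUGAUCGACACGUUACAUA, so the coding DNA strand is TTGTTTAGGTACCACCGCAGCGCTCGATGTGGTGAGTAAAGGGGTTGATCGACACGTTACATA. The template is its reverse complement.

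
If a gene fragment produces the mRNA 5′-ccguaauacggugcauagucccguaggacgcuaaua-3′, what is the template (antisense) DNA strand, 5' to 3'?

Replace U with T to get the coding DNA strand: CCGTAATACGGTGCATAGTCCCGTAGGACGCTAATA. The template strand is its reverse complement (complement GGCATTATGCCACGTATCAGGGCATCCTGCGATTAT, then reverse).

5'-TATTAGCGTCCTACGGGACTATGCACCGTATTACGG-3'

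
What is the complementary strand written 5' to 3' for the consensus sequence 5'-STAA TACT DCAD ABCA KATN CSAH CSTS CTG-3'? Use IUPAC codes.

5′-CAGSASGDTSGNATMTGVTHTGHAGTATTAS-3′

Standard pairs A↔T, G↔C; ambiguity codes pair K↔M, S↔S, B↔V, D↔H, N↔N. Complement (SATTATGAHGTHTVGTMTANGSTDGSASGAC), then reverse for 5'→3'.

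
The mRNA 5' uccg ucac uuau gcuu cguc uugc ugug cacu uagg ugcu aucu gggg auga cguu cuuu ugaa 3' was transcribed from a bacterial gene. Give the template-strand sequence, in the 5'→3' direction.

Replace U with T to get the coding DNA strand: TCCGTCACTTATGCTTCGTCTTGCTGTGCACTTAGGTGCTATCTGGGGATGACGTTCTTTTGAA. The template strand is its reverse complement (complement AGGCAGTGAATACGAAGCAGAACGACACGTGAATCCACGATAGACCCCTACTGCAAGAAAACTT, then reverse).

5'-TTCAAAAGAACGTCATCCCCAGATAGCACCTAAGTGCACAGCAAGACGAAGCATAAGTGACGGA-3'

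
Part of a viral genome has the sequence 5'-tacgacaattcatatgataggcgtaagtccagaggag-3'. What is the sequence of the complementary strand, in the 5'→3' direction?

The complement of TACGACAATTCATATGATAGGCGTAAGTCCAGAGGAG is ATGCTGTTAAGTATACTATCCGCATTCAGGTCTCCTC (A↔T, G↔C). DNA strands are antiparallel, so the complementary strand runs 3'→5'; reversing gives the 5'→3' form.

5'-CTCCTCTGGACTTACGCCTATCATATGAATTGTCGTA-3'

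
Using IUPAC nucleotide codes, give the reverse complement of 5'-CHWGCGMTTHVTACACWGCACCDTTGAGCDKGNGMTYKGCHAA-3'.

Standard pairs A↔T, G↔C; ambiguity codes pair Y↔R, M↔K, W↔W, D↔H, V↔B, N↔N. Complement (GDWCGCKAADBATGTGWCGTGGHAACTCGHMCNCKARMCGDTT), then reverse for 5'→3'.

5'-TTDGCMRAKCNCMHGCTCAAHGGTGCWGTGTABDAAKCGCWDG-3'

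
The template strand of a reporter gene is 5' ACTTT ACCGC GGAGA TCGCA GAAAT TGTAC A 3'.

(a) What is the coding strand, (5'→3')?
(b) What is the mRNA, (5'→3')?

(a) 5'-TGTACAATTTCTGCGATCTCCGCGGTAAAGT-3'
(b) 5'-UGUACAAUUUCUGCGAUCUCCGCGGUAAAGU-3'

(a) The coding strand is the reverse complement of the template: complement TGAAATGGCGCCTCTAGCGTCTTTAACATGT, then reverse.
(b) mRNA has the coding-strand sequence with T→U.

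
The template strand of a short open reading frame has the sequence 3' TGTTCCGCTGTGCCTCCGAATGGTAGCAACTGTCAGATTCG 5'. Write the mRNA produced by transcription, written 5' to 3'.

Reading the template 3'→5' as shown, RNA polymerase pairs each base (A→U, T→A, G↔C) to build mRNA 5'→3' directly.

5'-ACAAGGCGACACGGAGGCUUACCAUCGUUGACAGUCUAAGC-3'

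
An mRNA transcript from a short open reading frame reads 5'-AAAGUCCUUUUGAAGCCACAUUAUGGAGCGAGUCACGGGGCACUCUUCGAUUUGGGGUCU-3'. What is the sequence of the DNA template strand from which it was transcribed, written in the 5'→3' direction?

Replace U with T to get the coding DNA strand: AAAGTCCTTTTGAAGCCACATTATGGAGCGAGTCACGGGGCACTCTTCGATTTGGGGTCT. The template strand is its reverse complement (complement TTTCAGGAAAACTTCGGTGTAATACCTCGCTCAGTGCCCCGTGAGAAGCTAAACCCCAGA, then reverse).

5'-AGACCCCAAATCGAAGAGTGCCCCGTGACTCGCTCCATAATGTGGCTTCAAAAGGACTTT-3'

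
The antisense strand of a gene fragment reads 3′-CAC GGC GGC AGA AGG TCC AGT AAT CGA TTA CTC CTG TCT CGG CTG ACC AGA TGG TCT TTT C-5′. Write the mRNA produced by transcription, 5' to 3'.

Reading the template 3'→5' as shown, RNA polymerase pairs each base (A→U, T→A, G↔C) to build mRNA 5'→3' directly.

5′-GUGCCGCCGUCUUCCAGGUCAUUAGCUAAUGAGGACAGAGCCGACUGGUCUACCAGAAAAG-3′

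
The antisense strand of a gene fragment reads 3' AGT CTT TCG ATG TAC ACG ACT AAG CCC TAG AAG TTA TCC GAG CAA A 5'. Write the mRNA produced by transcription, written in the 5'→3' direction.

Reading the template 3'→5' as shown, RNA polymerase pairs each base (A→U, T→A, G↔C) to build mRNA 5'→3' directly.

5'-UCAGAAAGCUACAUGUGCUGAUUCGGGAUCUUCAAUAGGCUCGUUU-3'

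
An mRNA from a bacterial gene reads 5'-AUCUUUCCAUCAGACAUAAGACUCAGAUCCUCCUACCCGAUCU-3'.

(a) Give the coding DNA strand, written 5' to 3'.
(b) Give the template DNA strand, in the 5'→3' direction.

(a) The coding strand matches the mRNA with U→T.
(b) The template strand is the reverse complement of the coding strand.

(a) 5′-ATCTTTCCATCAGACATAAGACTCAGATCCTCCTACCCGATCT-3′
(b) 5'-AGATCGGGTAGGAGGATCTGAGTCTTATGTCTGATGGAAAGAT-3'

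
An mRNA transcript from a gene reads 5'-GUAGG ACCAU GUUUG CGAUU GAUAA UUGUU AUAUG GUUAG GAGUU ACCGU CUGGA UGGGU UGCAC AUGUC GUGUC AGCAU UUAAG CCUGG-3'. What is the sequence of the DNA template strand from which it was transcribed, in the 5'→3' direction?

Replace U with T to get the coding DNA strand: GTAGGACCATGTTTGCGATTGATAATTGTTATATGGTTAGGAGTTACCGTCTGGATGGGTTGCACATGTCGTGTCAGCATTTAAGCCTGG. The template strand is its reverse complement (complement CATCCTGGTACAAACGCTAACTATTAACAATATACCAATCCTCAATGGCAGACCTACCCAACGTGTACAGCACAGTCGTAAATTCGGACC, then reverse).

5'-CCAGGCTTAAATGCTGACACGACATGTGCAACCCATCCAGACGGTAACTCCTAACCATATAACAATTATCAATCGCAAACATGGTCCTAC-3'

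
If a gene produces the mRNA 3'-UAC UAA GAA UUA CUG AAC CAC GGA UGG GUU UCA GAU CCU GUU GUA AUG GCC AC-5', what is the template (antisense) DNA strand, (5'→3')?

Written 5'→3' the mRNA is CACCGGUAAUGUUGUCCUAGACUUUGGGUAGGCACCAAGUCAUUAAGAAUCAU, so the coding DNA strand is CACCGGTAATGTTGTCCTAGACTTTGGGTAGGCACCAAGTCATTAAGAATCAT. The template is its reverse complement.

5'-ATGATTCTTAATGACTTGGTGCCTACCCAAAGTCTAGGACAACATTACCGGTG-3'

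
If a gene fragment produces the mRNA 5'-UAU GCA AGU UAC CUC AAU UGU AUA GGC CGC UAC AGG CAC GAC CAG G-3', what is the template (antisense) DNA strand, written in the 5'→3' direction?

Replace U with T to get the coding DNA strand: TATGCAAGTTACCTCAATTGTATAGGCCGCTACAGGCACGACCAGG. The template strand is its reverse complement (complement ATACGTTCAATGGAGTTAACATATCCGGCGATGTCCGTGCTGGTCC, then reverse).

5′-CCTGGTCGTGCCTGTAGCGGCCTATACAATTGAGGTAACTTGCATA-3′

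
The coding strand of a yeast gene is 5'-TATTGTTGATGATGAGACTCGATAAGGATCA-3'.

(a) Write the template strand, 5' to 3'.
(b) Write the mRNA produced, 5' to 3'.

(a) 5'-TGATCCTTATCGAGTCTCATCATCAACAATA-3'
(b) 5′-UAUUGUUGAUGAUGAGACUCGAUAAGGAUCA-3′

(a) The template strand is the reverse complement of the coding strand: complement ATAACAACTACTACTCTGAGCTATTCCTAGT, then reverse.
(b) mRNA matches the coding strand with T→U.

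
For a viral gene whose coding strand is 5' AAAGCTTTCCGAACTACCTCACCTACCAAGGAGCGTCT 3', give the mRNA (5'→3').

5'-AAAGCUUUCCGAACUACCUCACCUACCAAGGAGCGUCU-3'

The mRNA is synthesized from the template strand, so it matches the coding strand with T replaced by U.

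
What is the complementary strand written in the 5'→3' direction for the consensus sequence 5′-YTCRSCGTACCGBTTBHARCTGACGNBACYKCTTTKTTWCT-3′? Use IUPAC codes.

Standard pairs A↔T, G↔C; ambiguity codes pair R↔Y, K↔M, W↔W, S↔S, B↔V, H↔D, N↔N. Complement (RAGYSGCATGGCVAAVDTYGACTGCNVTGRMGAAAMAAWGA), then reverse for 5'→3'.

5′-AGWAAMAAAGMRGTVNCGTCAGYTDVAAVCGGTACGSYGAR-3′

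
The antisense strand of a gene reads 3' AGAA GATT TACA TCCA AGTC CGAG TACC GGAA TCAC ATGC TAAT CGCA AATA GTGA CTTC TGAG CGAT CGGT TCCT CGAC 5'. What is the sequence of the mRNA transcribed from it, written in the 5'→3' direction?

5′-UCUUCUAAAUGUAGGUUCAGGCUCAUGGCCUUAGUGUACGAUUAGCGUUUAUCACUGAAGACUCGCUAGCCAAGGAGCUG-3′

Reading the template 3'→5' as shown, RNA polymerase pairs each base (A→U, T→A, G↔C) to build mRNA 5'→3' directly.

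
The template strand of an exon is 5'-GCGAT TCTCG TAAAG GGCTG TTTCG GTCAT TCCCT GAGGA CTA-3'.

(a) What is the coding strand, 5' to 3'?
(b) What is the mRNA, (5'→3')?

(a) The coding strand is the reverse complement of the template: complement CGCTAAGAGCATTTCCCGACAAAGCCAGTAAGGGACTCCTGAT, then reverse.
(b) mRNA has the coding-strand sequence with T→U.

(a) 5'-TAGTCCTCAGGGAATGACCGAAACAGCCCTTTACGAGAATCGC-3'
(b) 5′-UAGUCCUCAGGGAAUGACCGAAACAGCCCUUUACGAGAAUCGC-3′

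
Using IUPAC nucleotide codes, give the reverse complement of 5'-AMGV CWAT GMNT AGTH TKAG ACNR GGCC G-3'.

Standard pairs A↔T, G↔C; ambiguity codes pair R↔Y, M↔K, W↔W, H↔D, V↔B, N↔N. Complement (TKCBGWTACKNATCADAMTCTGNYCCGGC), then reverse for 5'→3'.

5'-CGGCCYNGTCTMADACTANKCATWGBCKT-3'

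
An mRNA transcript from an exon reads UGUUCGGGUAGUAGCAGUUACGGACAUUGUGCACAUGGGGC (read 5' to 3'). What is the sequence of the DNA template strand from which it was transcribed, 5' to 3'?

5'-GCCCCATGTGCACAATGTCCGTAACTGCTACTACCCGAACA-3'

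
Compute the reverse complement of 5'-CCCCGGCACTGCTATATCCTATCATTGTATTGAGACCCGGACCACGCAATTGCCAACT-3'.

Complement each base (A↔T, G↔C): GGGGCCGTGACGATATAGGATAGTAACATAACTCTGGGCCTGGTGCGTTAACGGTTGA. Then reverse.

5'-AGTTGGCAATTGCGTGGTCCGGGTCTCAATACAATGATAGGATATAGCAGTGCCGGGG-3'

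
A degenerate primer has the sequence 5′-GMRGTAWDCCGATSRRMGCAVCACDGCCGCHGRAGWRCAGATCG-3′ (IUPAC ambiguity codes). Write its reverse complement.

Standard pairs A↔T, G↔C; ambiguity codes pair R↔Y, M↔K, W↔W, S↔S, D↔H, V↔B. Complement (CKYCATWHGGCTASYYKCGTBGTGHCGGCGDCYTCWYGTCTAGC), then reverse for 5'→3'.

5′-CGATCTGYWCTYCDGCGGCHGTGBTGCKYYSATCGGHWTACYKC-3′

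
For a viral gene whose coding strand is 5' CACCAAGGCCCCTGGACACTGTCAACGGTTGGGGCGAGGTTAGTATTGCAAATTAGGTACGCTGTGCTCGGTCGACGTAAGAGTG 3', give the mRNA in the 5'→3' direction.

5'-CACCAAGGCCCCUGGACACUGUCAACGGUUGGGGCGAGGUUAGUAUUGCAAAUUAGGUACGCUGUGCUCGGUCGACGUAAGAGUG-3'

mRNA has the coding-strand sequence with U in place of T.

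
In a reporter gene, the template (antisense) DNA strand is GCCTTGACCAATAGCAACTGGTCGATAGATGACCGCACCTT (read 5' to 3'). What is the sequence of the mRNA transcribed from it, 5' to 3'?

5'-AAGGUGCGGUCAUCUAUCGACCAGUUGCUAUUGGUCAAGGC-3'

RNA polymerase reads the template 3'→5' and synthesizes mRNA 5'→3' by base-pairing (A→U, T→A, G↔C). The complement of the template is CGGAACTGGTTATCGTTGACCAGCTATCTACTGGCGTGGAA; antiparallel, so 5'→3' the coding strand is AAGGTGCGGTCATCTATCGACCAGTTGCTATTGGTCAAGGC. Replace T with U for the mRNA.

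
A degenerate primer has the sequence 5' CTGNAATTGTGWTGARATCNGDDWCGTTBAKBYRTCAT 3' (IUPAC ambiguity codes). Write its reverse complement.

Standard pairs A↔T, G↔C; ambiguity codes pair R↔Y, K↔M, W↔W, B↔V, D↔H, N↔N. Complement (GACNTTAACACWACTYTAGNCHHWGCAAVTMVRYAGTA), then reverse for 5'→3'.

5'-ATGAYRVMTVAACGWHHCNGATYTCAWCACAATTNCAG-3'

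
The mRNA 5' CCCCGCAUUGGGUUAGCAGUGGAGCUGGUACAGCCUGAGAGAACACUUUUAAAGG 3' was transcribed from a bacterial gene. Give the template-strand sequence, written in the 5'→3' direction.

5'-CCTTTAAAAGTGTTCTCTCAGGCTGTACCAGCTCCACTGCTAACCCAATGCGGGG-3'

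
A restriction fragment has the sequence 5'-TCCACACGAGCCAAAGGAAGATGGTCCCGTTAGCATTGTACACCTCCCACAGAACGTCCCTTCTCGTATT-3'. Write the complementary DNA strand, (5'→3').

Pairing A↔T and G↔C gives AGGTGTGCTCGGTTTCCTTCTACCAGGGCAATCGTAACATGTGGAGGGTGTCTTGCAGGGAAGAGCATAA, running 3'→5'. Reverse for the 5'→3' convention.

5'-AATACGAGAAGGGACGTTCTGTGGGAGGTGTACAATGCTAACGGGACCATCTTCCTTTGGCTCGTGTGGA-3'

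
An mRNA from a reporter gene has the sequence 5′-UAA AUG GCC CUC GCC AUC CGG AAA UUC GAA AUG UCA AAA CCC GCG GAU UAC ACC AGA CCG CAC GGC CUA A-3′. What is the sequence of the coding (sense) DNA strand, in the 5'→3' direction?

The coding DNA strand has the same 5'→3' sequence as the mRNA with U replaced by T.

5'-TAAATGGCCCTCGCCATCCGGAAATTCGAAATGTCAAAACCCGCGGATTACACCAGACCGCACGGCCTAA-3'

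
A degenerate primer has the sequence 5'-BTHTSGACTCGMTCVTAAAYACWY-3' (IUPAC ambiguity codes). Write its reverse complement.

Standard pairs A↔T, G↔C; ambiguity codes pair Y↔R, M↔K, W↔W, S↔S, B↔V, H↔D. Complement (VADASCTGAGCKAGBATTTRTGWR), then reverse for 5'→3'.

5'-RWGTRTTTABGAKCGAGTCSADAV-3'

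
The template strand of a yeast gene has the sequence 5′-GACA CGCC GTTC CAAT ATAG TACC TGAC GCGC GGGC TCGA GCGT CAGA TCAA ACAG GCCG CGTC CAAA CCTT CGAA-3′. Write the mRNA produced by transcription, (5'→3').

The mRNA has the sequence of the coding strand (reverse complement of the template) with T→U. Reverse complement of GACACGCCGTTCCAATATAGTACCTGACGCGCGGGCTCGAGCGTCAGATCAAACAGGCCGCGTCCAAACCTTCGAA is TTCGAAGGTTTGGACGCGGCCTGTTTGATCTGACGCTCGAGCCCGCGCGTCAGGTACTATATTGGAACGGCGTGTC; then T→U.

5'-UUCGAAGGUUUGGACGCGGCCUGUUUGAUCUGACGCUCGAGCCCGCGCGUCAGGUACUAUAUUGGAACGGCGUGUC-3'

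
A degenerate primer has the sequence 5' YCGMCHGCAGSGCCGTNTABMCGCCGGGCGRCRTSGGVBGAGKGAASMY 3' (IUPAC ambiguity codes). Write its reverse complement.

5'-RKSTTCMCTCVBCCSAYGYCGCCCGGCGKVTANACGGCSCTGCDGKCGR-3'

Standard pairs A↔T, G↔C; ambiguity codes pair R↔Y, M↔K, S↔S, B↔V, H↔D, N↔N. Complement (RGCKGDCGTCSCGGCANATVKGCGGCCCGCYGYASCCBVCTCMCTTSKR), then reverse for 5'→3'.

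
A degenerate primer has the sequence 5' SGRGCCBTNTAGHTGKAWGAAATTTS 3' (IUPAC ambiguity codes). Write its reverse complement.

5'-SAAATTTCWTMCADCTANAVGGCYCS-3'

Standard pairs A↔T, G↔C; ambiguity codes pair R↔Y, K↔M, W↔W, S↔S, B↔V, H↔D, N↔N. Complement (SCYCGGVANATCDACMTWCTTTAAAS), then reverse for 5'→3'.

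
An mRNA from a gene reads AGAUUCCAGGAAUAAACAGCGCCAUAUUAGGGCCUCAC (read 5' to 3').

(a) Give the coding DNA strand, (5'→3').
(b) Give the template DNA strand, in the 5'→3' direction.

(a) 5′-AGATTCCAGGAATAAACAGCGCCATATTAGGGCCTCAC-3′
(b) 5'-GTGAGGCCCTAATATGGCGCTGTTTATTCCTGGAATCT-3'

(a) The coding strand matches the mRNA with U→T.
(b) The template strand is the reverse complement of the coding strand.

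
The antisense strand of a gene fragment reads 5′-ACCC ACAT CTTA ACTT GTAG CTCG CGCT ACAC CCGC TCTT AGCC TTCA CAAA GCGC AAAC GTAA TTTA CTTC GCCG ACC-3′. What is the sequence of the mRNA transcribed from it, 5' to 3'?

5'-GGUCGGCGAAGUAAAUUACGUUUGCGCUUUGUGAAGGCUAAGAGCGGGUGUAGCGCGAGCUACAAGUUAAGAUGUGGGU-3'

RNA polymerase reads the template 3'→5' and synthesizes mRNA 5'→3' by base-pairing (A→U, T→A, G↔C). The complement of the template is TGGGTGTAGAATTGAACATCGAGCGCGATGTGGGCGAGAATCGGAAGTGTTTCGCGTTTGCATTAAATGAAGCGGCTGG; antiparallel, so 5'→3' the coding strand is GGTCGGCGAAGTAAATTACGTTTGCGCTTTGTGAAGGCTAAGAGCGGGTGTAGCGCGAGCTACAAGTTAAGATGTGGGT. Replace T with U for the mRNA.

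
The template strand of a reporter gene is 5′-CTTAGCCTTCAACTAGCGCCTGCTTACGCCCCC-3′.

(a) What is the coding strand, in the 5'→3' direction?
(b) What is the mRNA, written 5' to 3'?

(a) 5'-GGGGGCGTAAGCAGGCGCTAGTTGAAGGCTAAG-3'
(b) 5'-GGGGGCGUAAGCAGGCGCUAGUUGAAGGCUAAG-3'

(a) The coding strand is the reverse complement of the template: complement GAATCGGAAGTTGATCGCGGACGAATGCGGGGG, then reverse.
(b) mRNA has the coding-strand sequence with T→U.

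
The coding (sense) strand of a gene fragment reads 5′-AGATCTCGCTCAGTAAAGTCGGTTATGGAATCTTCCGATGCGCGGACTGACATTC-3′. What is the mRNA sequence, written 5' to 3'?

5′-AGAUCUCGCUCAGUAAAGUCGGUUAUGGAAUCUUCCGAUGCGCGGACUGACAUUC-3′

mRNA has the coding-strand sequence with U in place of T.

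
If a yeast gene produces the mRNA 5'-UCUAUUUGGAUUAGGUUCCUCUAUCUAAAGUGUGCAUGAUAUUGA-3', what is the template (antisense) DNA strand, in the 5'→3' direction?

Replace U with T to get the coding DNA strand: TCTATTTGGATTAGGTTCCTCTATCTAAAGTGTGCATGATATTGA. The template strand is its reverse complement (complement AGATAAACCTAATCCAAGGAGATAGATTTCACACGTACTATAACT, then reverse).

5'-TCAATATCATGCACACTTTAGATAGAGGAACCTAATCCAAATAGA-3'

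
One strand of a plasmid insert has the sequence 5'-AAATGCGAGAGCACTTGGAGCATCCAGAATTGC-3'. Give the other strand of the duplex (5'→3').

5'-GCAATTCTGGATGCTCCAAGTGCTCTCGCATTT-3'

The complement of AAATGCGAGAGCACTTGGAGCATCCAGAATTGC is TTTACGCTCTCGTGAACCTCGTAGGTCTTAACG (A↔T, G↔C). DNA strands are antiparallel, so the complementary strand runs 3'→5'; reversing gives the 5'→3' form.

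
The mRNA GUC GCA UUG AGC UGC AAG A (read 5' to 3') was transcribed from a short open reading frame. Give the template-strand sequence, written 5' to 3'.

5'-TCTTGCAGCTCAATGCGAC-3'

Replace U with T to get the coding DNA strand: GTCGCATTGAGCTGCAAGA. The template strand is its reverse complement (complement CAGCGTAACTCGACGTTCT, then reverse).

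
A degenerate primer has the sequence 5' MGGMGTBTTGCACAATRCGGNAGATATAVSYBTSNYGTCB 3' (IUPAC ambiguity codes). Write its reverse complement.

5'-VGACRNSAVRSBTATATCTNCCGYATTGTGCAAVACKCCK-3'

Standard pairs A↔T, G↔C; ambiguity codes pair R↔Y, M↔K, S↔S, B↔V, N↔N. Complement (KCCKCAVAACGTGTTAYGCCNTCTATATBSRVASNRCAGV), then reverse for 5'→3'.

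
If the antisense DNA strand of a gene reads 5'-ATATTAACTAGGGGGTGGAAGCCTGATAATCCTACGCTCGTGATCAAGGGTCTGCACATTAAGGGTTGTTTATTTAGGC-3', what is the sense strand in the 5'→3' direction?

5'-GCCTAAATAAACAACCCTTAATGTGCAGACCCTTGATCACGAGCGTAGGATTATCAGGCTTCCACCCCCTAGTTAATAT-3'

The coding strand is complementary and antiparallel to the template: take the complement (A↔T, G↔C) and reverse.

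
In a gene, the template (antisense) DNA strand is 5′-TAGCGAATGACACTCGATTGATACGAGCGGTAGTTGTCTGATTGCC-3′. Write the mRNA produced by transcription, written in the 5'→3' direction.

5′-GGCAAUCAGACAACUACCGCUCGUAUCAAUCGAGUGUCAUUCGCUA-3′

RNA polymerase reads the template 3'→5' and synthesizes mRNA 5'→3' by base-pairing (A→U, T→A, G↔C). The complement of the template is ATCGCTTACTGTGAGCTAACTATGCTCGCCATCAACAGACTAACGG; antiparallel, so 5'→3' the coding strand is GGCAATCAGACAACTACCGCTCGTATCAATCGAGTGTCATTCGCTA. Replace T with U for the mRNA.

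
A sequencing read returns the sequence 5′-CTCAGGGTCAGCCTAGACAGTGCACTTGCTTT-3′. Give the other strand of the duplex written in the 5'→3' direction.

5'-AAAGCAAGTGCACTGTCTAGGCTGACCCTGAG-3'

The complement of CTCAGGGTCAGCCTAGACAGTGCACTTGCTTT is GAGTCCCAGTCGGATCTGTCACGTGAACGAAA (A↔T, G↔C). DNA strands are antiparallel, so the complementary strand runs 3'→5'; reversing gives the 5'→3' form.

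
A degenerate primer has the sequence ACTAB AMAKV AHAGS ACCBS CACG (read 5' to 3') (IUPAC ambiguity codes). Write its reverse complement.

Standard pairs A↔T, G↔C; ambiguity codes pair M↔K, S↔S, B↔V, H↔D. Complement (TGATVTKTMBTDTCSTGGVSGTGC), then reverse for 5'→3'.

5'-CGTGSVGGTSCTDTBMTKTVTAGT-3'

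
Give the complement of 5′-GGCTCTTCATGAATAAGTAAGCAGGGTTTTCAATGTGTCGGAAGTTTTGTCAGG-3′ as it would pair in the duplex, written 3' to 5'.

3'-CCGAGAAGTACTTATTCATTCGTCCCAAAAGTTACACAGCCTTCAAAACAGTCC-5'

Base-pairing A↔T, G↔C gives the complement. The complementary strand is antiparallel, so paired with a 5'→3' strand it runs 3'→5'.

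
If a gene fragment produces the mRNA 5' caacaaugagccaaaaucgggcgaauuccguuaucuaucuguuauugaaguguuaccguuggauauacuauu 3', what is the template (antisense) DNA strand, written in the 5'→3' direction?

5'-AATAGTATATCCAACGGTAACACTTCAATAACAGATAGATAACGGAATTCGCCCGATTTTGGCTCATTGTTG-3'

Replace U with T to get the coding DNA strand: CAACAATGAGCCAAAATCGGGCGAATTCCGTTATCTATCTGTTATTGAAGTGTTACCGTTGGATATACTATT. The template strand is its reverse complement (complement GTTGTTACTCGGTTTTAGCCCGCTTAAGGCAATAGATAGACAATAACTTCACAATGGCAACCTATATGATAA, then reverse).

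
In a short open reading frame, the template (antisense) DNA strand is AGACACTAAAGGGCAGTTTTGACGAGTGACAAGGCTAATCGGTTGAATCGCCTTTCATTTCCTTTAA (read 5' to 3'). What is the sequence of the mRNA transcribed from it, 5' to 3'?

5'-UUAAAGGAAAUGAAAGGCGAUUCAACCGAUUAGCCUUGUCACUCGUCAAAACUGCCCUUUAGUGUCU-3'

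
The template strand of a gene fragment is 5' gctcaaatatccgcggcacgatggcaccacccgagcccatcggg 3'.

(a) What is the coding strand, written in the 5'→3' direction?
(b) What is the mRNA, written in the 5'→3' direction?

(a) 5'-CCCGATGGGCTCGGGTGGTGCCATCGTGCCGCGGATATTTGAGC-3'
(b) 5'-CCCGAUGGGCUCGGGUGGUGCCAUCGUGCCGCGGAUAUUUGAGC-3'

(a) The coding strand is the reverse complement of the template: complement CGAGTTTATAGGCGCCGTGCTACCGTGGTGGGCTCGGGTAGCCC, then reverse.
(b) mRNA has the coding-strand sequence with T→U.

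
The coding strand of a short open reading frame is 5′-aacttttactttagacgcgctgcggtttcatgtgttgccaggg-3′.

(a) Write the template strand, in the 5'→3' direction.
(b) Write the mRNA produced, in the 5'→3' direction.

(a) 5'-CCCTGGCAACACATGAAACCGCAGCGCGTCTAAAGTAAAAGTT-3'
(b) 5′-AACUUUUACUUUAGACGCGCUGCGGUUUCAUGUGUUGCCAGGG-3′

(a) The template strand is the reverse complement of the coding strand: complement TTGAAAATGAAATCTGCGCGACGCCAAAGTACACAACGGTCCC, then reverse.
(b) mRNA matches the coding strand with T→U.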